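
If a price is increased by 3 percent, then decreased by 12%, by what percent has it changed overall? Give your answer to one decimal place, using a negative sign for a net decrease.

The combined multiplier is 1.03 × 0.88 = 0.9064.
That corresponds to a decrease of 9.4%.

-9.4%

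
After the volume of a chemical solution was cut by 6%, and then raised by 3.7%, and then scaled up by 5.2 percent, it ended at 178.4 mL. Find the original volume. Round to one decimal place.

The overall multiplier applied was 0.94 × 1.037 × 1.052 = 1.02546856.
So the original volume was 178.4 ÷ 1.02546856 ≈ 174.0 mL.

174.0 mL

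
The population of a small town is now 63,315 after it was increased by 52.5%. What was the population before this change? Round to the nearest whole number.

41,518

The overall multiplier applied was 1.525.
So the original population was 63,315 ÷ 1.525 ≈ 41,518.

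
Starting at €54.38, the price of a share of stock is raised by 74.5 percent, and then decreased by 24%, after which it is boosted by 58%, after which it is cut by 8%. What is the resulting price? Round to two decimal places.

Each change multiplies by a factor: 1.745 × 0.76 × 1.58 × 0.92 = 1.92776432.
€54.38 × 1.92776432 = €104.8318237216 ≈ €104.83.

€104.83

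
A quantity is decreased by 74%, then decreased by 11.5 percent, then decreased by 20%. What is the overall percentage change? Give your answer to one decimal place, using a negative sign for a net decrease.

A 74% decrease multiplies by 0.26.
Then an 11.5% decrease: 0.26 × 0.885 = 0.2301.
Then a 20% decrease: 0.2301 × 0.8 = 0.18408.
Overall factor 0.18408, i.e. -81.6%.

-81.6%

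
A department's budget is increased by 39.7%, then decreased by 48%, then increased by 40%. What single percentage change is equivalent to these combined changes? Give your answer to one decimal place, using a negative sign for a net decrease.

A 39.7% increase multiplies by 1.397.
Then a 48% decrease: 1.397 × 0.52 = 0.72644.
Then a 40% increase: 0.72644 × 1.4 = 1.017016.
Overall factor 1.017016, i.e. 1.7%.

1.7%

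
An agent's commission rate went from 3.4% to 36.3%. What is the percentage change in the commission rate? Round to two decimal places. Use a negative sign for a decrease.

967.65%

The change is 36.3 − 3.4 = 32.9 percentage points.
Relative to the original 3.4%, that is 32.9 ÷ 3.4 ≈ 967.65%.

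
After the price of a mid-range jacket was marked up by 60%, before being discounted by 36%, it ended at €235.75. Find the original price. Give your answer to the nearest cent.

Undoing the 36% decrease: €235.75 ÷ 0.64 = €368.359375.
Undoing the 60% increase: €368.359375 ÷ 1.6 ≈ €230.22.

€230.22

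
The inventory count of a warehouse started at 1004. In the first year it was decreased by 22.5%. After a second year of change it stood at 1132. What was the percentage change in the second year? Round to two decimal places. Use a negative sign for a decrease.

After the first year: 1004 × 0.775 = 778.1.
Second-year multiplier: 1132 ÷ 778.1 ≈ 1.454826.
That is a change of 45.48%.

45.48%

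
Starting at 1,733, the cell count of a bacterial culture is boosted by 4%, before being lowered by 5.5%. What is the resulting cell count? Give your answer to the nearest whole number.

Each change multiplies by a factor: 1.04 × 0.945 = 0.9828.
1,733 × 0.9828 = 1703.1924 ≈ 1,703.

1,703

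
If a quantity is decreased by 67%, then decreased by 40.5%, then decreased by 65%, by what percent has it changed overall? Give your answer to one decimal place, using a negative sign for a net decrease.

-93.1%

A 67% decrease multiplies by 0.33.
Then a 40.5% decrease: 0.33 × 0.595 = 0.19635.
Then a 65% decrease: 0.19635 × 0.35 = 0.0687225.
Overall factor 0.0687225, i.e. -93.1%.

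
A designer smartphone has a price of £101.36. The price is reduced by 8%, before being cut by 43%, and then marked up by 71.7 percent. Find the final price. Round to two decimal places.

Each change multiplies by a factor: 0.92 × 0.57 × 1.717 = 0.9003948.
£101.36 × 0.9003948 = £91.264016928 ≈ £91.26.

£91.26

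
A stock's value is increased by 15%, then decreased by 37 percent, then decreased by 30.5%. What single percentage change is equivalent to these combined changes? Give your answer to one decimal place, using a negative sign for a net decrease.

A 15% increase multiplies by 1.15.
Then a 37% decrease: 1.15 × 0.63 = 0.7245.
Then a 30.5% decrease: 0.7245 × 0.695 = 0.5035275.
Overall factor 0.5035275, i.e. -49.6%.

-49.6%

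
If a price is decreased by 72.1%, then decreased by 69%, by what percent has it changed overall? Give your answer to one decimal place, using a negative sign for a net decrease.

The combined multiplier is 0.279 × 0.31 = 0.08649.
That corresponds to a decrease of 91.4%.

-91.4%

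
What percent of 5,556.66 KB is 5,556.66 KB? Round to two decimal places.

100.00%

5,556.66 KB ÷ 5,556.66 KB = 100.00%.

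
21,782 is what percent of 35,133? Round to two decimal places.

21,782 ÷ 35,133 ≈ 62.00%.

62.00%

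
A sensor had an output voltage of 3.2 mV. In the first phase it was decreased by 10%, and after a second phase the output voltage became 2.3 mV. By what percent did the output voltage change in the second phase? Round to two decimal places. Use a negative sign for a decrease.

-20.14%

After the first phase: 3.2 × 0.9 = 2.88.
Second-phase multiplier: 2.3 ÷ 2.88 ≈ 0.798611.
That is a change of -20.14%.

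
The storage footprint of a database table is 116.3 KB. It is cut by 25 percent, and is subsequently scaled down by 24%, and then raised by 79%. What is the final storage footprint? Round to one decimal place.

Each change multiplies by a factor: 0.75 × 0.76 × 1.79 = 1.0203.
116.3 × 1.0203 = 118.66089 ≈ 118.7.

118.7 KB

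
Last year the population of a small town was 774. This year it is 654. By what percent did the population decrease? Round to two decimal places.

15.50%

Change: 654 − 774 = -120.
Relative to the original: -120 ÷ 774 ≈ -15.50%.
So the population decreased by 15.50%.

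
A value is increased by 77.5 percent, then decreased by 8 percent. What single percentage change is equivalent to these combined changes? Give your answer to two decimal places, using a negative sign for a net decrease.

63.30%

A 77.5% increase multiplies by 1.775.
Then an 8% decrease: 1.775 × 0.92 = 1.633.
Overall factor 1.633, i.e. 63.30%.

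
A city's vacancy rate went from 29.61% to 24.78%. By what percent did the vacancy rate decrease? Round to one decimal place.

The change is 24.78 − 29.61 = -4.83 percentage points.
Relative to the original 29.61%, that is -4.83 ÷ 29.61 ≈ -16.3%.
So the vacancy rate fell by 16.3%.

16.3%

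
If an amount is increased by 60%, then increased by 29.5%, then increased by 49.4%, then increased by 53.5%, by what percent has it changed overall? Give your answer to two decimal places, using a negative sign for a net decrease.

The combined multiplier is 1.6 × 1.295 × 1.494 × 1.535 = 4.75169688.
That corresponds to an increase of 375.17%.

375.17%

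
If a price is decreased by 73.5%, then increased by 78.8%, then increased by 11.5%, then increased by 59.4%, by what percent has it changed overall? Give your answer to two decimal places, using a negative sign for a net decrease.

A 73.5% decrease multiplies by 0.265.
Then a 78.8% increase: 0.265 × 1.788 = 0.47382.
Then an 11.5% increase: 0.47382 × 1.115 = 0.5283093.
Then a 59.4% increase: 0.5283093 × 1.594 = 0.8421250242.
Overall factor 0.8421250242, i.e. -15.79%.

-15.79%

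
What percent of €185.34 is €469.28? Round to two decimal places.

253.20%

€469.28 ÷ €185.34 ≈ 253.20%.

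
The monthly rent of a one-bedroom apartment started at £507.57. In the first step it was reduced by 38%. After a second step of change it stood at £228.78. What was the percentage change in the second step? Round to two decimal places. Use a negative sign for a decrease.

After the first step: £507.57 × 0.62 = £314.6934.
Second-step multiplier: £228.78 ÷ £314.6934 ≈ 0.726993.
That is a change of -27.30%.

-27.30%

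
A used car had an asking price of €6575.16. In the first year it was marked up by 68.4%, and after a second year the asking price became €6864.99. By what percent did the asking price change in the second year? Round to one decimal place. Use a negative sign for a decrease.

-38.0%

After the first year: €6575.16 × 1.684 = €11072.56944.
Second-year multiplier: €6864.99 ÷ €11072.56944 ≈ 0.62.
That is a change of -38.0%.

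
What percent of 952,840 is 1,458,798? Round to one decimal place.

153.1%

1,458,798 ÷ 952,840 ≈ 153.1%.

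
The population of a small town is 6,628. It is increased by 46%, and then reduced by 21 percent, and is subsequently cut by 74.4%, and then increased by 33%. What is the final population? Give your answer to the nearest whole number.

46% increase: 6,628 × 1.46 = 9676.88.
After the 21% decrease: 9676.88 × 0.79 = 7644.7352.
Apply the 74.4% decrease: 7644.7352 × 0.256 = 1957.0522112.
After the 33% increase: 1957.0522112 × 1.33 = 2602.879440896 ≈ 2,603.

2,603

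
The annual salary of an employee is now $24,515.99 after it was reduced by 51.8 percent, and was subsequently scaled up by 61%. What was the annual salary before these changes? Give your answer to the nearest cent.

$31,591.96

Undoing the 61% increase: $24,515.99 ÷ 1.61 ≈ $15227.322981.
Undoing the 51.8% decrease: $15227.322981 ÷ 0.482 ≈ $31,591.96.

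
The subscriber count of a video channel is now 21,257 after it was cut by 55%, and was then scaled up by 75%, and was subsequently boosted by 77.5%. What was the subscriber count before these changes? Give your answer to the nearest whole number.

Undoing the 77.5% increase: 21,257 ÷ 1.775 ≈ 11975.774648.
Undoing the 75% increase: 11975.774648 ÷ 1.75 ≈ 6843.299799.
Undoing the 55% decrease: 6843.299799 ÷ 0.45 ≈ 15,207.

15,207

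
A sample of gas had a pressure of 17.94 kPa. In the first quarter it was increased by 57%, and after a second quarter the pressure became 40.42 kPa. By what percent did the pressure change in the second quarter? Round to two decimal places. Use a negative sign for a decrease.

43.51%

After the first quarter: 17.94 × 1.57 = 28.1658.
Second-quarter multiplier: 40.42 ÷ 28.1658 ≈ 1.435074.
That is a change of 43.51%.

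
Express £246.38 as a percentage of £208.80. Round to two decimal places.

118.00%

£246.38 ÷ £208.80 ≈ 118.00%.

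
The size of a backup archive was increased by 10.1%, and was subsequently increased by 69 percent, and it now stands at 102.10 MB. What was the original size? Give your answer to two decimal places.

The overall multiplier applied was 1.101 × 1.69 = 1.86069.
So the original size was 102.10 ÷ 1.86069 ≈ 54.87 MB.

54.87 MB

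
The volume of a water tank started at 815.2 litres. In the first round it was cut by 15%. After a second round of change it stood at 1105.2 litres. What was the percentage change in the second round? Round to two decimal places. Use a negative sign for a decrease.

59.50%

After the first round: 815.2 × 0.85 = 692.92.
Second-round multiplier: 1105.2 ÷ 692.92 ≈ 1.594989.
That is a change of 59.50%.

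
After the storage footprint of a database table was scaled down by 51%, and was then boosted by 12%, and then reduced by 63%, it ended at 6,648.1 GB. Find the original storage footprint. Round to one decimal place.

32,740.2 GB

The overall multiplier applied was 0.49 × 1.12 × 0.37 = 0.203056.
So the original storage footprint was 6,648.1 ÷ 0.203056 ≈ 32,740.2 GB.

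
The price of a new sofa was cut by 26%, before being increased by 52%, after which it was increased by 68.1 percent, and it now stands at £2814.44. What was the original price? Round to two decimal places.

£1488.50

The overall multiplier applied was 0.74 × 1.52 × 1.681 = 1.8907888.
So the original price was £2814.44 ÷ 1.8907888 ≈ £1488.50.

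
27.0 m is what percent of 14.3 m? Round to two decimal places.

188.81%

27.0 m ÷ 14.3 m ≈ 188.81%.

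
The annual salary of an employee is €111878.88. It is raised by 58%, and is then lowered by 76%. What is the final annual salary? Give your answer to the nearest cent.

€42424.47

Apply the 58% increase: €111878.88 × 1.58 = €176768.6304.
76% decrease: €176768.6304 × 0.24 = €42424.471296 ≈ €42424.47.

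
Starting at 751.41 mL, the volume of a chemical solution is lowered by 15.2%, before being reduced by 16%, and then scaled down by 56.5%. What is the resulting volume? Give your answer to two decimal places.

Each change multiplies by a factor: 0.848 × 0.84 × 0.435 = 0.3098592.
751.41 × 0.3098592 = 232.831301472 ≈ 232.83.

232.83 mL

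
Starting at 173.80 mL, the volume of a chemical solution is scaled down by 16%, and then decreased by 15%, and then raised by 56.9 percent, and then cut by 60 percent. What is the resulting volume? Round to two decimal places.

Each change multiplies by a factor: 0.84 × 0.85 × 1.569 × 0.4 = 0.4481064.
173.80 × 0.4481064 = 77.88089232 ≈ 77.88.

77.88 mL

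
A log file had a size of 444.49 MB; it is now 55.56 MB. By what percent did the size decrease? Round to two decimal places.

87.50%

Change: 55.56 − 444.49 = -388.93.
Relative to the original: -388.93 ÷ 444.49 ≈ -87.50%.
So the size decreased by 87.50%.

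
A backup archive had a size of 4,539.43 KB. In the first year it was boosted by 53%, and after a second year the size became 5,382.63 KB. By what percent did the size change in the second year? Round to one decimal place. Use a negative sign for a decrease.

-22.5%

After the first year: 4,539.43 × 1.53 = 6945.3279.
Second-year multiplier: 5,382.63 ÷ 6945.3279 ≈ 0.775.
That is a change of -22.5%.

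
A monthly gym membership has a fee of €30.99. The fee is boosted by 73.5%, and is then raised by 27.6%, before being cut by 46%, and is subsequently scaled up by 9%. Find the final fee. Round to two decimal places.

€40.38

Each change multiplies by a factor: 1.735 × 1.276 × 0.54 × 1.09 = 1.303077996.
€30.99 × 1.303077996 = €40.38238709604 ≈ €40.38.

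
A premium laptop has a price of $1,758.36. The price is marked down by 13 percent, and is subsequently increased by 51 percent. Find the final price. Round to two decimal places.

Each change multiplies by a factor: 0.87 × 1.51 = 1.3137.
$1,758.36 × 1.3137 = $2309.957532 ≈ $2,309.96.

$2,309.96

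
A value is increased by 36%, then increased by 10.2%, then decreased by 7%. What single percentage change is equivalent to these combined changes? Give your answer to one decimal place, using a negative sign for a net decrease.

A 36% increase multiplies by 1.36.
Then a 10.2% increase: 1.36 × 1.102 = 1.49872.
Then a 7% decrease: 1.49872 × 0.93 = 1.3938096.
Overall factor 1.3938096, i.e. 39.4%.

39.4%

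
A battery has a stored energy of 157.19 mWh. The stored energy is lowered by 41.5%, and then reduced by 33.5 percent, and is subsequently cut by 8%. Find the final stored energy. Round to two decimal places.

41.5% decrease: 157.19 × 0.585 = 91.95615.
After the 33.5% decrease: 91.95615 × 0.665 = 61.15083975.
Apply the 8% decrease: 61.15083975 × 0.92 = 56.25877257 ≈ 56.26.

56.26 mWh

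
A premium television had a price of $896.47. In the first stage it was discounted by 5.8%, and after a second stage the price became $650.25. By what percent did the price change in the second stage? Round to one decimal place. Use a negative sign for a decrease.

-23.0%

After the first stage: $896.47 × 0.942 = $844.47474.
Second-stage multiplier: $650.25 ÷ $844.47474 ≈ 0.77001.
That is a change of -23.0%.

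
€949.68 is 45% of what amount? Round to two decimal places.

€949.68 ÷ 0.45 = €2,110.40.

€2,110.40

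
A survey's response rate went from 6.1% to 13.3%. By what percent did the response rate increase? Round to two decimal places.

The change is 13.3 − 6.1 = 7.2 percentage points.
Relative to the original 6.1%, that is 7.2 ÷ 6.1 ≈ 118.03%.
So the response rate rose by 118.03%.

118.03%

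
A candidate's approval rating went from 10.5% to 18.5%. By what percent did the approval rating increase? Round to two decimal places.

76.19%

The change is 18.5 − 10.5 = 8.0 percentage points.
Relative to the original 10.5%, that is 8.0 ÷ 10.5 ≈ 76.19%.
So the approval rating rose by 76.19%.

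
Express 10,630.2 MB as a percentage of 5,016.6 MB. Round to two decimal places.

10,630.2 MB ÷ 5,016.6 MB ≈ 211.90%.

211.90%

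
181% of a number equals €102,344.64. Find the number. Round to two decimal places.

€102,344.64 ÷ 1.81 = €56,544.00.

€56,544.00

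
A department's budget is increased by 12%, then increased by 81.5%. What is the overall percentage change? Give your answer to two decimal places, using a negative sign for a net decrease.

103.28%

A 12% increase multiplies by 1.12.
Then an 81.5% increase: 1.12 × 1.815 = 2.0328.
Overall factor 2.0328, i.e. 103.28%.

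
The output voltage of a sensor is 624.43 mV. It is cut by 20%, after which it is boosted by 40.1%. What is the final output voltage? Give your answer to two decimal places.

699.86 mV

After the 20% decrease: 624.43 × 0.8 = 499.544.
40.1% increase: 499.544 × 1.401 = 699.861144 ≈ 699.86.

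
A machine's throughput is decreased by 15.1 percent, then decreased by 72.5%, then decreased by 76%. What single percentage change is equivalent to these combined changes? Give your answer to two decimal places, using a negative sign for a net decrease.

-94.40%

A 15.1% decrease multiplies by 0.849.
Then a 72.5% decrease: 0.849 × 0.275 = 0.233475.
Then a 76% decrease: 0.233475 × 0.24 = 0.056034.
Overall factor 0.056034, i.e. -94.40%.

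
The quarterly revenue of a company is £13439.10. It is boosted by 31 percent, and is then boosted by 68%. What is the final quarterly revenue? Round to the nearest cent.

After the 31% increase: £13439.10 × 1.31 = £17605.221.
Apply the 68% increase: £17605.221 × 1.68 = £29576.77128 ≈ £29576.77.

£29576.77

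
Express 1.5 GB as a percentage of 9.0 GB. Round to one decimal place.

1.5 GB ÷ 9.0 GB ≈ 16.7%.

16.7%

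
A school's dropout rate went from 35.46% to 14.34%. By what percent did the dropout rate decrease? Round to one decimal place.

59.6%

The change is 14.34 − 35.46 = -21.12 percentage points.
Relative to the original 35.46%, that is -21.12 ÷ 35.46 ≈ -59.6%.
So the dropout rate fell by 59.6%.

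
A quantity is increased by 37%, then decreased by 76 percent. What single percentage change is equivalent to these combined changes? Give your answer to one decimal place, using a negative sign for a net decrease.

-67.1%

A 37% increase multiplies by 1.37.
Then a 76% decrease: 1.37 × 0.24 = 0.3288.
Overall factor 0.3288, i.e. -67.1%.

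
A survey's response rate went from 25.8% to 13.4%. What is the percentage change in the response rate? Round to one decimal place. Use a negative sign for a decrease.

The change is 13.4 − 25.8 = -12.4 percentage points.
Relative to the original 25.8%, that is -12.4 ÷ 25.8 ≈ -48.1%.

-48.1%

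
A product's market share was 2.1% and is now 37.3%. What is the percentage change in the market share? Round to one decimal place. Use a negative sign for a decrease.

1676.2%

The change is 37.3 − 2.1 = 35.2 percentage points.
Relative to the original 2.1%, that is 35.2 ÷ 2.1 ≈ 1676.2%.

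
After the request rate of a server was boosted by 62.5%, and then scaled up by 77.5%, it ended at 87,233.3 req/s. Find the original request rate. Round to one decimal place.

Undoing the 77.5% increase: 87,233.3 ÷ 1.775 ≈ 49145.521127.
Undoing the 62.5% increase: 49145.521127 ÷ 1.625 ≈ 30,243.4 req/s.

30,243.4 req/s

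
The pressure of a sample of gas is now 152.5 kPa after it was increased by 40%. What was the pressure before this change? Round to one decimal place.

The overall multiplier applied was 1.4.
So the original pressure was 152.5 ÷ 1.4 ≈ 108.9 kPa.

108.9 kPa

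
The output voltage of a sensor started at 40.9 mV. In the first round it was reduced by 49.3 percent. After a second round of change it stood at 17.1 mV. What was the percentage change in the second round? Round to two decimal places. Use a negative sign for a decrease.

-17.54%

After the first round: 40.9 × 0.507 = 20.7363.
Second-round multiplier: 17.1 ÷ 20.7363 ≈ 0.824641.
That is a change of -17.54%.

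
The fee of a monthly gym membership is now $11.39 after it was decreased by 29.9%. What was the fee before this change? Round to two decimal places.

$16.25

The overall multiplier applied was 0.701.
So the original fee was $11.39 ÷ 0.701 ≈ $16.25.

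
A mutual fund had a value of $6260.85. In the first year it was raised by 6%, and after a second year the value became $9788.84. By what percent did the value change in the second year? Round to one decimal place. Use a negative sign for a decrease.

47.5%

After the first year: $6260.85 × 1.06 = $6636.501.
Second-year multiplier: $9788.84 ÷ $6636.501 ≈ 1.475.
That is a change of 47.5%.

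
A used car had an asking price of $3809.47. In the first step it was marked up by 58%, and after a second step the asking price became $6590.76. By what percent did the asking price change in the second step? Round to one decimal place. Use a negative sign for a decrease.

After the first step: $3809.47 × 1.58 = $6018.9626.
Second-step multiplier: $6590.76 ÷ $6018.9626 ≈ 1.095.
That is a change of 9.5%.

9.5%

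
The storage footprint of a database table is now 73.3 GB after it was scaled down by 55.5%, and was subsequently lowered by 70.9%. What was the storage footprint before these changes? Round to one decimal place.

The overall multiplier applied was 0.445 × 0.291 = 0.129495.
So the original storage footprint was 73.3 ÷ 0.129495 ≈ 566.0 GB.

566.0 GB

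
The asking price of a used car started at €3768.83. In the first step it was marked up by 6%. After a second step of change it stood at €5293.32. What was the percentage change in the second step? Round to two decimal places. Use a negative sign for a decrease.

32.50%

After the first step: €3768.83 × 1.06 = €3994.9598.
Second-step multiplier: €5293.32 ÷ €3994.9598 ≈ 1.325.
That is a change of 32.50%.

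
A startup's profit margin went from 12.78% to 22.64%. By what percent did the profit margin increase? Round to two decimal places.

77.15%

The change is 22.64 − 12.78 = 9.86 percentage points.
Relative to the original 12.78%, that is 9.86 ÷ 12.78 ≈ 77.15%.
So the profit margin rose by 77.15%.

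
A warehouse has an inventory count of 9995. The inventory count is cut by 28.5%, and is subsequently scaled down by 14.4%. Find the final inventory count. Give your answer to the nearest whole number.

6117

28.5% decrease: 9995 × 0.715 = 7146.425.
Apply the 14.4% decrease: 7146.425 × 0.856 = 6117.3398 ≈ 6117.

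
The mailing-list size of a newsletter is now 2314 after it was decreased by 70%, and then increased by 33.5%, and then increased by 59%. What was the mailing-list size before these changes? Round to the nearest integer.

3634

The overall multiplier applied was 0.3 × 1.335 × 1.59 = 0.636795.
So the original mailing-list size was 2314 ÷ 0.636795 ≈ 3634.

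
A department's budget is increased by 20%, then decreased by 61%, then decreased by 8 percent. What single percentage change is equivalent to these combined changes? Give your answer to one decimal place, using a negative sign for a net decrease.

The combined multiplier is 1.2 × 0.39 × 0.92 = 0.43056.
That corresponds to a decrease of 56.9%.

-56.9%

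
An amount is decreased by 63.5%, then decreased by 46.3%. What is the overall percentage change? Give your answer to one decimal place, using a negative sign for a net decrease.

-80.4%

The combined multiplier is 0.365 × 0.537 = 0.196005.
That corresponds to a decrease of 80.4%.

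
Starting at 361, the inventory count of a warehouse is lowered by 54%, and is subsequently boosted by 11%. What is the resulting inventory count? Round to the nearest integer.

Each change multiplies by a factor: 0.46 × 1.11 = 0.5106.
361 × 0.5106 = 184.3266 ≈ 184.

184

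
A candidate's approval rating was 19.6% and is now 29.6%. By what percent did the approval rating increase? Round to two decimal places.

The change is 29.6 − 19.6 = 10.0 percentage points.
Relative to the original 19.6%, that is 10.0 ÷ 19.6 ≈ 51.02%.
So the approval rating rose by 51.02%.

51.02%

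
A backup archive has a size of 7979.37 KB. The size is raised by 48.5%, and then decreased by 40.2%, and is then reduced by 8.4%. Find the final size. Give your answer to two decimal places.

Apply the 48.5% increase: 7979.37 × 1.485 = 11849.36445.
Apply the 40.2% decrease: 11849.36445 × 0.598 = 7085.9199411.
Apply the 8.4% decrease: 7085.9199411 × 0.916 = 6490.7026660476 ≈ 6490.70.

6490.70 KB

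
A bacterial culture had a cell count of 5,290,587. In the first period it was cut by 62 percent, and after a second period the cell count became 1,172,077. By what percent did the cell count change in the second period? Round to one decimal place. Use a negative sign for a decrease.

After the first period: 5,290,587 × 0.38 = 2010423.06.
Second-period multiplier: 1,172,077 ÷ 2010423.06 ≈ 0.583.
That is a change of -41.7%.

-41.7%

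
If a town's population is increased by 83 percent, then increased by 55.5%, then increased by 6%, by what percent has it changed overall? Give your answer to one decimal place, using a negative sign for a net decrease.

The combined multiplier is 1.83 × 1.555 × 1.06 = 3.016389.
That corresponds to an increase of 201.6%.

201.6%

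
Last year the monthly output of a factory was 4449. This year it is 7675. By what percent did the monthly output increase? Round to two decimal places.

72.51%

Change: 7675 − 4449 = 3226.
Relative to the original: 3226 ÷ 4449 ≈ 72.51%.
So the monthly output increased by 72.51%.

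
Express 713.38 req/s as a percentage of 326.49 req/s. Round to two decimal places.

713.38 req/s ÷ 326.49 req/s ≈ 218.50%.

218.50%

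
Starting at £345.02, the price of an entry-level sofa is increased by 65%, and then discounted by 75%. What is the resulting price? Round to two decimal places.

£142.32

Each change multiplies by a factor: 1.65 × 0.25 = 0.4125.
£345.02 × 0.4125 = £142.32075 ≈ £142.32.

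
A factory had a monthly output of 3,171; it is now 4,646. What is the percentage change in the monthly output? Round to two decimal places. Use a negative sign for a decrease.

46.52%

Change: 4,646 − 3,171 = 1,475.
Relative to the original: 1,475 ÷ 3,171 ≈ 46.52%.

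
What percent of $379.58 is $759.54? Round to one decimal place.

$759.54 ÷ $379.58 ≈ 200.1%.

200.1%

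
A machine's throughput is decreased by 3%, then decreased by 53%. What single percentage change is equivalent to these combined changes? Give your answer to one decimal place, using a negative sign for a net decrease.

-54.4%

A 3% decrease multiplies by 0.97.
Then a 53% decrease: 0.97 × 0.47 = 0.4559.
Overall factor 0.4559, i.e. -54.4%.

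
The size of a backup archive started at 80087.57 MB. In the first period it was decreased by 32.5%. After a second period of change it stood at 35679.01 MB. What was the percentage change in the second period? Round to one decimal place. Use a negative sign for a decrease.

-34.0%

After the first period: 80087.57 × 0.675 = 54059.10975.
Second-period multiplier: 35679.01 ÷ 54059.10975 ≈ 0.66.
That is a change of -34.0%.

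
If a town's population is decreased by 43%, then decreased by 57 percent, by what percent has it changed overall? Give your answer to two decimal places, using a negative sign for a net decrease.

The combined multiplier is 0.57 × 0.43 = 0.2451.
That corresponds to a decrease of 75.49%.

-75.49%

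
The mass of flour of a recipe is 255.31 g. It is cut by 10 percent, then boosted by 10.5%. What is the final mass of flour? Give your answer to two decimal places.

253.91 g

Apply the 10% decrease: 255.31 × 0.9 = 229.779.
10.5% increase: 229.779 × 1.105 = 253.905795 ≈ 253.91.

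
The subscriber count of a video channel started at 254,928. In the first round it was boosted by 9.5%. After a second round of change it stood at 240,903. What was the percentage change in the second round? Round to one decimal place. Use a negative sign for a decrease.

After the first round: 254,928 × 1.095 = 279146.16.
Second-round multiplier: 240,903 ÷ 279146.16 ≈ 0.863.
That is a change of -13.7%.

-13.7%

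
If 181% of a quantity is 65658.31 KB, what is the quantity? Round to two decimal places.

36275.31 KB

65658.31 KB ÷ 1.81 ≈ 36275.31 KB.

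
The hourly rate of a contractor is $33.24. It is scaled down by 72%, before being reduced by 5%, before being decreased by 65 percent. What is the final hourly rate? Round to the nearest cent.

Each change multiplies by a factor: 0.28 × 0.95 × 0.35 = 0.0931.
$33.24 × 0.0931 = $3.094644 ≈ $3.09.

$3.09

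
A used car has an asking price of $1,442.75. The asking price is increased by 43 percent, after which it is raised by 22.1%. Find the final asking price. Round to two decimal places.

After the 43% increase: $1,442.75 × 1.43 = $2063.1325.
22.1% increase: $2063.1325 × 1.221 = $2519.0847825 ≈ $2,519.08.

$2,519.08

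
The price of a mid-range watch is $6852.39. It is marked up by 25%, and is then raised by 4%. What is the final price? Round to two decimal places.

$8908.11

Apply the 25% increase: $6852.39 × 1.25 = $8565.4875.
4% increase: $8565.4875 × 1.04 = $8908.107 ≈ $8908.11.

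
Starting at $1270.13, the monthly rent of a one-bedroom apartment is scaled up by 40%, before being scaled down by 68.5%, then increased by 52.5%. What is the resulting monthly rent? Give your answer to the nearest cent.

$854.19

Each change multiplies by a factor: 1.4 × 0.315 × 1.525 = 0.672525.
$1270.13 × 0.672525 = $854.19417825 ≈ $854.19.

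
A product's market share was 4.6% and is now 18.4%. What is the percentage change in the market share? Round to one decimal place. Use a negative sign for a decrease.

The change is 18.4 − 4.6 = 13.8 percentage points.
Relative to the original 4.6%, that is 13.8 ÷ 4.6 = 300.0%.

300.0%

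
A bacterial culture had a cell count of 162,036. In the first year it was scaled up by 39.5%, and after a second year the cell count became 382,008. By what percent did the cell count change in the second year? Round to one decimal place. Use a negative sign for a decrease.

After the first year: 162,036 × 1.395 = 226040.22.
Second-year multiplier: 382,008 ÷ 226040.22 ≈ 1.69.
That is a change of 69.0%.

69.0%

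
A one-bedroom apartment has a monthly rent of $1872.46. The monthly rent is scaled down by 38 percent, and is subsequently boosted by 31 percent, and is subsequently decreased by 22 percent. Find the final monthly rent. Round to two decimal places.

After the 38% decrease: $1872.46 × 0.62 = $1160.9252.
31% increase: $1160.9252 × 1.31 = $1520.812012.
Apply the 22% decrease: $1520.812012 × 0.78 = $1186.23336936 ≈ $1186.23.

$1186.23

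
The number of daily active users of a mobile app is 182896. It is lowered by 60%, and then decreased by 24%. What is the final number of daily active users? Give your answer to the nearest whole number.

55600

After the 60% decrease: 182896 × 0.4 = 73158.4.
24% decrease: 73158.4 × 0.76 = 55600.384 ≈ 55600.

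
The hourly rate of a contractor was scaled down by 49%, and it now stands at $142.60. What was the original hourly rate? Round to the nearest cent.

The overall multiplier applied was 0.51.
So the original hourly rate was $142.60 ÷ 0.51 ≈ $279.61.

$279.61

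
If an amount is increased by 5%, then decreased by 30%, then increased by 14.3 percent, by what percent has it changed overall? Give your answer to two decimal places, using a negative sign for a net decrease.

-15.99%

The combined multiplier is 1.05 × 0.7 × 1.143 = 0.840105.
That corresponds to a decrease of 15.99%.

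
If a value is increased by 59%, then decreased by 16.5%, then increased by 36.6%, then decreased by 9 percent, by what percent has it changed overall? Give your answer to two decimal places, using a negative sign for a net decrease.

65.03%

The combined multiplier is 1.59 × 0.835 × 1.366 × 0.91 = 1.650348609.
That corresponds to an increase of 65.03%.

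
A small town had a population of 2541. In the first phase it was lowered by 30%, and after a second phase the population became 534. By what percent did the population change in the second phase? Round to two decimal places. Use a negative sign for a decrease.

After the first phase: 2541 × 0.7 = 1778.7.
Second-phase multiplier: 534 ÷ 1778.7 ≈ 0.300219.
That is a change of -69.98%.

-69.98%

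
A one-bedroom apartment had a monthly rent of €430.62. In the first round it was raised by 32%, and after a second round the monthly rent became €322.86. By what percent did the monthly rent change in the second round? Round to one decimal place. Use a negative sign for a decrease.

-43.2%

After the first round: €430.62 × 1.32 = €568.4184.
Second-round multiplier: €322.86 ÷ €568.4184 ≈ 0.568.
That is a change of -43.2%.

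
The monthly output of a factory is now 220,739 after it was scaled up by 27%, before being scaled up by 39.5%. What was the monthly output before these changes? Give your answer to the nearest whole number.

The overall multiplier applied was 1.27 × 1.395 = 1.77165.
So the original monthly output was 220,739 ÷ 1.77165 ≈ 124,595.

124,595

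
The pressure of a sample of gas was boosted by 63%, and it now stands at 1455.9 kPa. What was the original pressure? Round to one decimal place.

893.2 kPa

The overall multiplier applied was 1.63.
So the original pressure was 1455.9 ÷ 1.63 ≈ 893.2 kPa.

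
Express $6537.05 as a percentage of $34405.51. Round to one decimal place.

19.0%

$6537.05 ÷ $34405.51 ≈ 19.0%.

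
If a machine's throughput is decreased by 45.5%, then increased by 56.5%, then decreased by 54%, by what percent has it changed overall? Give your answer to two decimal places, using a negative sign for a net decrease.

The combined multiplier is 0.545 × 1.565 × 0.46 = 0.3923455.
That corresponds to a decrease of 60.77%.

-60.77%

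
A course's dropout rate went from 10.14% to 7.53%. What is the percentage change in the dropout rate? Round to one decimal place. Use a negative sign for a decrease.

-25.7%

The change is 7.53 − 10.14 = -2.61 percentage points.
Relative to the original 10.14%, that is -2.61 ÷ 10.14 ≈ -25.7%.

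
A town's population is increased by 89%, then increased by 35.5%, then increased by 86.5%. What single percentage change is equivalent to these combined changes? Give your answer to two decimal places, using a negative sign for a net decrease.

377.62%

An 89% increase multiplies by 1.89.
Then a 35.5% increase: 1.89 × 1.355 = 2.56095.
Then an 86.5% increase: 2.56095 × 1.865 = 4.77617175.
Overall factor 4.77617175, i.e. 377.62%.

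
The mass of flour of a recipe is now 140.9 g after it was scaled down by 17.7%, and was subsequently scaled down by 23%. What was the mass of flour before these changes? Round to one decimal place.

222.3 g

The overall multiplier applied was 0.823 × 0.77 = 0.63371.
So the original mass of flour was 140.9 ÷ 0.63371 ≈ 222.3 g.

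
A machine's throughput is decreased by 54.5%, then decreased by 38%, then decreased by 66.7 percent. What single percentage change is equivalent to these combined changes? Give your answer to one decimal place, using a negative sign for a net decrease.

-90.6%

A 54.5% decrease multiplies by 0.455.
Then a 38% decrease: 0.455 × 0.62 = 0.2821.
Then a 66.7% decrease: 0.2821 × 0.333 = 0.0939393.
Overall factor 0.0939393, i.e. -90.6%.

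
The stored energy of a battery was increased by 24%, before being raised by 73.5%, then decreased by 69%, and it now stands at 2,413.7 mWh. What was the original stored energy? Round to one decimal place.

3,619.1 mWh

Undoing the 69% decrease: 2,413.7 ÷ 0.31 ≈ 7786.129032.
Undoing the 73.5% increase: 7786.129032 ÷ 1.735 ≈ 4487.682439.
Undoing the 24% increase: 4487.682439 ÷ 1.24 ≈ 3,619.1 mWh.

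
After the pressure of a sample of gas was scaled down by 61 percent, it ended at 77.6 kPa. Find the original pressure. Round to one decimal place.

199.0 kPa

The overall multiplier applied was 0.39.
So the original pressure was 77.6 ÷ 0.39 ≈ 199.0 kPa.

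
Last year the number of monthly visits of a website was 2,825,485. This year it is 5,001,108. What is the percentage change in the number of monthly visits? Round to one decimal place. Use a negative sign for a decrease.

Change: 5,001,108 − 2,825,485 = 2,175,623.
Relative to the original: 2,175,623 ÷ 2,825,485 ≈ 77.0%.

77.0%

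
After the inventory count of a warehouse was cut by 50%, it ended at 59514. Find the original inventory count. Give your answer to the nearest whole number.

119028

The overall multiplier applied was 0.5.
So the original inventory count was 59514 ÷ 0.5 = 119028.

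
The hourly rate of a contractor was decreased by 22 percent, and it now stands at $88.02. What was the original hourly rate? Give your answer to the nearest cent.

$112.85

The overall multiplier applied was 0.78.
So the original hourly rate was $88.02 ÷ 0.78 ≈ $112.85.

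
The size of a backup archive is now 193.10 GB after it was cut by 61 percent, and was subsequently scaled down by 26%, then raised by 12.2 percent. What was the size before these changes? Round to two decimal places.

596.34 GB

The overall multiplier applied was 0.39 × 0.74 × 1.122 = 0.3238092.
So the original size was 193.10 ÷ 0.3238092 ≈ 596.34 GB.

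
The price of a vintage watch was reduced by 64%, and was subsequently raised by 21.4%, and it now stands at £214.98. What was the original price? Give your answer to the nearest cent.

£491.90

Undoing the 21.4% increase: £214.98 ÷ 1.214 ≈ £177.08402.
Undoing the 64% decrease: £177.08402 ÷ 0.36 ≈ £491.90.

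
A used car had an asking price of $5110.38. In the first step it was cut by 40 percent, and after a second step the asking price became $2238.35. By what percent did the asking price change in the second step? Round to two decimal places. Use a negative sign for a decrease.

-27.00%

After the first step: $5110.38 × 0.6 = $3066.228.
Second-step multiplier: $2238.35 ÷ $3066.228 ≈ 0.730001.
That is a change of -27.00%.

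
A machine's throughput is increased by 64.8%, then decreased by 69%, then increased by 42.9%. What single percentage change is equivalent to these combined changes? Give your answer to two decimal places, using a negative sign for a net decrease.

-27.00%

A 64.8% increase multiplies by 1.648.
Then a 69% decrease: 1.648 × 0.31 = 0.51088.
Then a 42.9% increase: 0.51088 × 1.429 = 0.73004752.
Overall factor 0.73004752, i.e. -27.00%.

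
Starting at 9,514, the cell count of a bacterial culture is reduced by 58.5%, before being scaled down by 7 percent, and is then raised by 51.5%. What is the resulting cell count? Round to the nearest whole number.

5,563

After the 58.5% decrease: 9,514 × 0.415 = 3948.31.
7% decrease: 3948.31 × 0.93 = 3671.9283.
Apply the 51.5% increase: 3671.9283 × 1.515 = 5562.9713745 ≈ 5,563.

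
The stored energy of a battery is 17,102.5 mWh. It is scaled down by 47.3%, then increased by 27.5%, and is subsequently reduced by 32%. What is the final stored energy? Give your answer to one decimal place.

7,814.3 mWh

47.3% decrease: 17,102.5 × 0.527 = 9013.0175.
Apply the 27.5% increase: 9013.0175 × 1.275 = 11491.5973125.
After the 32% decrease: 11491.5973125 × 0.68 = 7814.2861725 ≈ 7,814.3.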